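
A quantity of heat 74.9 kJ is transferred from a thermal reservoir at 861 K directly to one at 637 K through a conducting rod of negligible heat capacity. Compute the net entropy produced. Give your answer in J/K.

ΔS_hot = −Q/T_H = −74900/861 = -86.99 J/K and ΔS_cold = +Q/T_C = 74900/637 = 117.6 J/K.
ΔS_total = -86.99 + 117.6 = 30.6 J/K, positive as the second law requires.

ΔS_total = 30.6 J/K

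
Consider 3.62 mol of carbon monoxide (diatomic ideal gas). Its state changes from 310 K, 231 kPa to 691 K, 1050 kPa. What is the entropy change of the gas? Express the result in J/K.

ΔS = nC_p ln(T₂/T₁) − nR ln(P₂/P₁), with C_p = 7R/2 = 29.1 J mol⁻¹ K⁻¹ for a diatomic ideal gas.
ΔS = 3.62 × [29.1 × ln(691/310) − 8.314 × ln(1050/231)] = 38.9 J/K.

ΔS = 38.9 J/K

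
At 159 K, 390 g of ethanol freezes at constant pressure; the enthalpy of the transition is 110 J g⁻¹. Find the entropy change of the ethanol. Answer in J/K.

ΔS = -270 J/K

Heat released by the substance: Q = −mL = −390 × 110 = −42900 J.
At constant T, ΔS = Q_rev/T = −42900 / 159 = -270 J/K.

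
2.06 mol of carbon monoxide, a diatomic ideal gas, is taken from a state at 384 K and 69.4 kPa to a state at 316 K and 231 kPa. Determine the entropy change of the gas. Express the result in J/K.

ΔS = nC_p ln(T₂/T₁) − nR ln(P₂/P₁), with C_p = 7R/2 = 29.1 J mol⁻¹ K⁻¹ for a diatomic ideal gas.
ΔS = 2.06 × [29.1 × ln(316/384) − 8.314 × ln(231/69.4)] = -32.3 J/K.

ΔS = -32.3 J/K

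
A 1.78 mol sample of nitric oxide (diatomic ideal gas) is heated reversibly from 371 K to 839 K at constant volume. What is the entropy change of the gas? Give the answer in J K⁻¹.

At constant volume, ΔS = nC_V ln(T₂/T₁) with C_V = 5R/2 = 20.79 J mol⁻¹ K⁻¹.
ΔS = 1.78 × 20.79 × ln(839/371) = 30.2 J/K.

ΔS = 30.2 J/K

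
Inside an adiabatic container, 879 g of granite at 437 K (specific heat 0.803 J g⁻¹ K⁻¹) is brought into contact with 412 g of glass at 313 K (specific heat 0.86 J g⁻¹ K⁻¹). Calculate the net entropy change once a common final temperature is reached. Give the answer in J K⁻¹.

ΔS_total = 12.6 J/K

Energy balance: T_f = (m₁c₁T₁ + m₂c₂T₂)/(m₁c₁ + m₂c₂) = 395.56 K.
ΔS₁ = m₁c₁ ln(T_f/T₁) = 705.837 × ln(395.56/437) = -70.33 J/K.
ΔS₂ = m₂c₂ ln(T_f/T₂) = 354.32 × ln(395.56/313) = 82.94 J/K.
ΔS_total = -70.33 + 82.94 = 12.6 J/K.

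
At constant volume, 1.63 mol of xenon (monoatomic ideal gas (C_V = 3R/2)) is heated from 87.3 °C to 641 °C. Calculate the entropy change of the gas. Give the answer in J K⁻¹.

ΔS = 18.9 J/K

In kelvin: T₁ = 360.45 K, T₂ = 914.15 K. At constant volume, ΔS = nC_V ln(T₂/T₁) with C_V = 3R/2 = 12.47 J mol⁻¹ K⁻¹.
ΔS = 1.63 × 12.47 × ln(914.15/360.45) = 18.9 J/K.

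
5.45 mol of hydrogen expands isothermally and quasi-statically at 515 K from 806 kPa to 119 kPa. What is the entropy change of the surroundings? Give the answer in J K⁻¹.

For an isothermal ideal gas ΔS_gas = nR ln(P₁/P₂) = 5.45 × 8.314 × ln(806/119) = 86.7 J/K.
The process is reversible, so ΔS_surr = −ΔS_gas = -86.7 J/K and ΔS_universe = 0.

ΔS_surr = -86.7 J/K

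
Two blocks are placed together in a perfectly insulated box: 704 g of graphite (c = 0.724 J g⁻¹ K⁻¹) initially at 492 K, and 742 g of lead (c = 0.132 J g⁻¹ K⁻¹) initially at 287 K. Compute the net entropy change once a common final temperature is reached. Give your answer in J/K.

Energy balance: T_f = (m₁c₁T₁ + m₂c₂T₂)/(m₁c₁ + m₂c₂) = 458.96 K.
ΔS₁ = m₁c₁ ln(T_f/T₁) = 509.696 × ln(458.96/492) = -35.44 J/K.
ΔS₂ = m₂c₂ ln(T_f/T₂) = 97.944 × ln(458.96/287) = 45.98 J/K.
ΔS_total = -35.44 + 45.98 = 10.5 J/K.

ΔS_total = 10.5 J/K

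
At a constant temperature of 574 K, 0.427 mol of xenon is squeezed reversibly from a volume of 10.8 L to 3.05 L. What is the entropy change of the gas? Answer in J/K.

ΔS_gas = -4.49 J/K

For an isothermal ideal gas ΔS_gas = nR ln(V₂/V₁) = 0.427 × 8.314 × ln(3.05/10.8) = -4.49 J/K.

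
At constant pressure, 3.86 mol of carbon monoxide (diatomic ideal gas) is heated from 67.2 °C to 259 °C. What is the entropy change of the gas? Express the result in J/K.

In kelvin: T₁ = 340.35 K, T₂ = 532.15 K. At constant pressure, ΔS = nC_p ln(T₂/T₁) with C_p = 7R/2 = 29.1 J mol⁻¹ K⁻¹.
ΔS = 3.86 × 29.1 × ln(532.15/340.35) = 50.2 J/K.

ΔS = 50.2 J/K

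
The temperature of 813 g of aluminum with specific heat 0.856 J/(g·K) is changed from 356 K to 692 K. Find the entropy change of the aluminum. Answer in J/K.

ΔS = ∫dQ_rev/T = m c ln(T₂/T₁) = 813 × 0.856 × ln(692/356) = 463 J/K.

ΔS = 463 J/K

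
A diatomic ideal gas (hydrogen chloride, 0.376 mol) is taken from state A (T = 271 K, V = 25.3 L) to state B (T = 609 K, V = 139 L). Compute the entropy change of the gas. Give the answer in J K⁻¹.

Entropy is a state function: ΔS = nC_V ln(T₂/T₁) + nR ln(V₂/V₁), with C_V = 5R/2 = 20.79 J mol⁻¹ K⁻¹ for a diatomic ideal gas.
ΔS = 0.376 × [20.79 × ln(609/271) + 8.314 × ln(139/25.3)] = 11.7 J/K.

ΔS = 11.7 J/K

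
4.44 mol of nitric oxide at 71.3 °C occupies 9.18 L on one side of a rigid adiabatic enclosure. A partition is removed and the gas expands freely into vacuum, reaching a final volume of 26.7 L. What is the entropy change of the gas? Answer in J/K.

ΔS_gas = 39.4 J/K

For an ideal gas in free expansion Q = 0 and W = 0, so T is unchanged.
Entropy is a state function; using a reversible isothermal path, ΔS_gas = nR ln(V₂/V₁) = 4.44 × 8.314 × ln(26.7/9.18) = 39.4 J/K.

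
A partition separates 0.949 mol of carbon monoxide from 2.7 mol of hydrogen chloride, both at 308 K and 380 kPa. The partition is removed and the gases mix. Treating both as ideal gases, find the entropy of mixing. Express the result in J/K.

ΔS_mix = 17.4 J/K

Mole fractions: x_A = 0.949/3.65 = 0.26, x_B = 0.74.
ΔS_mix = −R(n_A ln x_A + n_B ln x_B) = −8.314 × (0.949 ln 0.26 + 2.7 ln 0.74) = 17.4 J/K.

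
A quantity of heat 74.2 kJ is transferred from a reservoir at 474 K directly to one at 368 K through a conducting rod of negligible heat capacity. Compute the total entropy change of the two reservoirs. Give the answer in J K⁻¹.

ΔS_total = 45.1 J/K

ΔS_hot = −Q/T_H = −74200/474 = -156.5 J/K and ΔS_cold = +Q/T_C = 74200/368 = 201.6 J/K.
ΔS_total = -156.5 + 201.6 = 45.1 J/K, positive as the second law requires.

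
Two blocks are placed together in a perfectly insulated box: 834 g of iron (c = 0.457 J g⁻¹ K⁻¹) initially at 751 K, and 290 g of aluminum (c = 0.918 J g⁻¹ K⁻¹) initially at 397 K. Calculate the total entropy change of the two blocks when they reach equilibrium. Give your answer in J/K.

ΔS_total = 30.2 J/K

Energy balance: T_f = (m₁c₁T₁ + m₂c₂T₂)/(m₁c₁ + m₂c₂) = 605.42 K.
ΔS₁ = m₁c₁ ln(T_f/T₁) = 381.138 × ln(605.42/751) = -82.13 J/K.
ΔS₂ = m₂c₂ ln(T_f/T₂) = 266.22 × ln(605.42/397) = 112.3 J/K.
ΔS_total = -82.13 + 112.3 = 30.2 J/K.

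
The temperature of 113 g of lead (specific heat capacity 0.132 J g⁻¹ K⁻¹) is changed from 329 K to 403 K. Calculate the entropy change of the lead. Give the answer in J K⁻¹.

ΔS = ∫dQ_rev/T = m c ln(T₂/T₁) = 113 × 0.132 × ln(403/329) = 3.03 J/K.

ΔS = 3.03 J/K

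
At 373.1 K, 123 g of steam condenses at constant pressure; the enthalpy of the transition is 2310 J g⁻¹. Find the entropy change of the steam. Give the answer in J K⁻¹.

ΔS = -762 J/K

Heat released by the substance: Q = −mL = −123 × 2310 = −284130 J.
At constant T, ΔS = Q_rev/T = −284130 / 373.1 = -762 J/K.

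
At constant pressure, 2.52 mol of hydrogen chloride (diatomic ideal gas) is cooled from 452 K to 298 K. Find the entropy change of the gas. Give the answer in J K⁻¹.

ΔS = -30.5 J/K

At constant pressure, ΔS = nC_p ln(T₂/T₁) with C_p = 7R/2 = 29.1 J mol⁻¹ K⁻¹.
ΔS = 2.52 × 29.1 × ln(298/452) = -30.5 J/K.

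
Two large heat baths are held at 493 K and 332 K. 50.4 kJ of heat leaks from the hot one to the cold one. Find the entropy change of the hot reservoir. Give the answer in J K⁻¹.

The hot reservoir loses heat Q, so ΔS_hot = −Q/T_H = −50400/493 = -102 J/K.

ΔS_hot = -102 J/K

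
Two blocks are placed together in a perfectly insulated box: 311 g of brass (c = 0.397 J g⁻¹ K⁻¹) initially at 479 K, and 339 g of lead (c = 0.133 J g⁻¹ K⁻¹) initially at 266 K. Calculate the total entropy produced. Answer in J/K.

ΔS_total = 5.17 J/K

Energy balance: T_f = (m₁c₁T₁ + m₂c₂T₂)/(m₁c₁ + m₂c₂) = 422.02 K.
ΔS₁ = m₁c₁ ln(T_f/T₁) = 123.467 × ln(422.02/479) = -15.64 J/K.
ΔS₂ = m₂c₂ ln(T_f/T₂) = 45.087 × ln(422.02/266) = 20.81 J/K.
ΔS_total = -15.64 + 20.81 = 5.17 J/K.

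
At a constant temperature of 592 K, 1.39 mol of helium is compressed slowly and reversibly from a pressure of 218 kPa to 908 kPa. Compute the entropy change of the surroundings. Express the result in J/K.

For an isothermal ideal gas ΔS_gas = nR ln(P₁/P₂) = 1.39 × 8.314 × ln(218/908) = -16.5 J/K.
The process is reversible, so ΔS_surr = −ΔS_gas = 16.5 J/K and ΔS_universe = 0.

ΔS_surr = 16.5 J/K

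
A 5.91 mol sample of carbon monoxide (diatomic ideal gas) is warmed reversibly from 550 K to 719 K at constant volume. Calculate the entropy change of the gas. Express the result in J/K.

ΔS = 32.9 J/K

At constant volume, ΔS = nC_V ln(T₂/T₁) with C_V = 5R/2 = 20.79 J mol⁻¹ K⁻¹.
ΔS = 5.91 × 20.79 × ln(719/550) = 32.9 J/K.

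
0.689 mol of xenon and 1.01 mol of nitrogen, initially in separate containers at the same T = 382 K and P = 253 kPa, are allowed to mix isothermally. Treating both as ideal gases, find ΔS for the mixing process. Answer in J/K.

Mole fractions: x_A = 0.689/1.7 = 0.406, x_B = 0.594.
ΔS_mix = −R(n_A ln x_A + n_B ln x_B) = −8.314 × (0.689 ln 0.406 + 1.01 ln 0.594) = 9.54 J/K.

ΔS_mix = 9.54 J/K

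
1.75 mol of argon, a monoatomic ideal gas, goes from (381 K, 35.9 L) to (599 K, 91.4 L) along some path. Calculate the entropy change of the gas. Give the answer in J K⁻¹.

ΔS = 23.5 J/K

Entropy is a state function: ΔS = nC_V ln(T₂/T₁) + nR ln(V₂/V₁), with C_V = 3R/2 = 12.47 J mol⁻¹ K⁻¹ for a monoatomic ideal gas.
ΔS = 1.75 × [12.47 × ln(599/381) + 8.314 × ln(91.4/35.9)] = 23.5 J/K.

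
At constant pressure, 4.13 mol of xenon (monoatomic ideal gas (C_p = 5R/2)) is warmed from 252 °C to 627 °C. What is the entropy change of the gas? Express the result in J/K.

In kelvin: T₁ = 525.15 K, T₂ = 900.15 K. At constant pressure, ΔS = nC_p ln(T₂/T₁) with C_p = 5R/2 = 20.79 J mol⁻¹ K⁻¹.
ΔS = 4.13 × 20.79 × ln(900.15/525.15) = 46.3 J/K.

ΔS = 46.3 J/K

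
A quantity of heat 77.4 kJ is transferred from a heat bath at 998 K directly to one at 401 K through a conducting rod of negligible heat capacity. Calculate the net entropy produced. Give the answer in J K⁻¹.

ΔS_hot = −Q/T_H = −77400/998 = -77.56 J/K and ΔS_cold = +Q/T_C = 77400/401 = 193 J/K.
ΔS_total = -77.56 + 193 = 115 J/K, positive as the second law requires.

ΔS_total = 115 J/K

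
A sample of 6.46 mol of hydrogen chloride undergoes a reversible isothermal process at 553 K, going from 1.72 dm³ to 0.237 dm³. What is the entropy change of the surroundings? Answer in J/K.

ΔS_surr = 106 J/K

For an isothermal ideal gas ΔS_gas = nR ln(V₂/V₁) = 6.46 × 8.314 × ln(0.237/1.72) = -106 J/K.
The process is reversible, so ΔS_surr = −ΔS_gas = 106 J/K and ΔS_universe = 0.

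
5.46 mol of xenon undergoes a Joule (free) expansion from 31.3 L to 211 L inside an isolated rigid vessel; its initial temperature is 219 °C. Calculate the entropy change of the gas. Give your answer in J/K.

For an ideal gas in free expansion Q = 0 and W = 0, so T is unchanged.
Entropy is a state function; using a reversible isothermal path, ΔS_gas = nR ln(V₂/V₁) = 5.46 × 8.314 × ln(211/31.3) = 86.6 J/K.

ΔS_gas = 86.6 J/K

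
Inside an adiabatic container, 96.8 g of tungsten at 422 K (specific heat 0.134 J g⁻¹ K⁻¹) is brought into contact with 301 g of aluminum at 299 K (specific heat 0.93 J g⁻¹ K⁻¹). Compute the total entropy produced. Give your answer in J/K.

Energy balance: T_f = (m₁c₁T₁ + m₂c₂T₂)/(m₁c₁ + m₂c₂) = 304.45 K.
ΔS₁ = m₁c₁ ln(T_f/T₁) = 12.9712 × ln(304.45/422) = -4.235 J/K.
ΔS₂ = m₂c₂ ln(T_f/T₂) = 279.93 × ln(304.45/299) = 5.054 J/K.
ΔS_total = -4.235 + 5.054 = 0.819 J/K.

ΔS_total = 0.819 J/K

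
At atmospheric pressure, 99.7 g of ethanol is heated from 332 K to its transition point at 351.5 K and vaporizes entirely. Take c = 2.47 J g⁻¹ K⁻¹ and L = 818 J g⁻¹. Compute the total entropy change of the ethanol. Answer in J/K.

Warming step: ΔS₁ = m c ln(T_tr/T_i) = 99.7 × 2.47 × ln(351.5/332) = 14.06 J/K.
Phase change: ΔS₂ = +mL/T_tr = 99.7 × 818 / 351.5 = 232 J/K.
ΔS_total = (14.06) + (232) = 246 J/K.

ΔS = 246 J/K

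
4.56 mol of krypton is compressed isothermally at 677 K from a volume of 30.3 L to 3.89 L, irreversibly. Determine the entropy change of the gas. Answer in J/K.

ΔS_gas = -77.8 J/K

Entropy is a state function, so ΔS_gas depends only on the end states.
For an isothermal ideal gas ΔS_gas = nR ln(V₂/V₁) = 4.56 × 8.314 × ln(3.89/30.3) = -77.8 J/K.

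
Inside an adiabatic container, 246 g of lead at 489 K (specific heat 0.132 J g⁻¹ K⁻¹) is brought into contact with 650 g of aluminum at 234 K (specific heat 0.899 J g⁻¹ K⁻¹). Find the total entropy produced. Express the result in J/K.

Energy balance: T_f = (m₁c₁T₁ + m₂c₂T₂)/(m₁c₁ + m₂c₂) = 247.42 K.
ΔS₁ = m₁c₁ ln(T_f/T₁) = 32.472 × ln(247.42/489) = -22.12 J/K.
ΔS₂ = m₂c₂ ln(T_f/T₂) = 584.35 × ln(247.42/234) = 32.6 J/K.
ΔS_total = -22.12 + 32.6 = 10.5 J/K.

ΔS_total = 10.5 J/K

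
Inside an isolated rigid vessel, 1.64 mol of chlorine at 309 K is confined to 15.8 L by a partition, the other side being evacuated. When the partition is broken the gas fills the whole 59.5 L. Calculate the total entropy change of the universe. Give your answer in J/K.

ΔS_universe = 18.1 J/K

No heat is exchanged and no work is done, so the ideal-gas temperature stays constant.
Entropy is a state function; using a reversible isothermal path, ΔS_gas = nR ln(V₂/V₁) = 1.64 × 8.314 × ln(59.5/15.8) = 18.1 J/K.
The insulated surroundings exchange no heat, so ΔS_surr = 0 and ΔS_universe = ΔS_gas.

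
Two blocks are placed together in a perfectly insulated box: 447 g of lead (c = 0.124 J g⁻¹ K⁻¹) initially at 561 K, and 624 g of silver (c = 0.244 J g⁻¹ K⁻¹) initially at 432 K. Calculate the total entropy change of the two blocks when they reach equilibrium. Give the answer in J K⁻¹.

ΔS_total = 1.44 J/K

Energy balance: T_f = (m₁c₁T₁ + m₂c₂T₂)/(m₁c₁ + m₂c₂) = 466.43 K.
ΔS₁ = m₁c₁ ln(T_f/T₁) = 55.428 × ln(466.43/561) = -10.23 J/K.
ΔS₂ = m₂c₂ ln(T_f/T₂) = 152.256 × ln(466.43/432) = 11.67 J/K.
ΔS_total = -10.23 + 11.67 = 1.44 J/K.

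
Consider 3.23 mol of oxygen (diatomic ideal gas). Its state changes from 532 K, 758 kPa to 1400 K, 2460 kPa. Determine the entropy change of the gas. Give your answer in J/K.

ΔS = nC_p ln(T₂/T₁) − nR ln(P₂/P₁), with C_p = 7R/2 = 29.1 J mol⁻¹ K⁻¹ for a diatomic ideal gas.
ΔS = 3.23 × [29.1 × ln(1400/532) − 8.314 × ln(2460/758)] = 59.3 J/K.

ΔS = 59.3 J/K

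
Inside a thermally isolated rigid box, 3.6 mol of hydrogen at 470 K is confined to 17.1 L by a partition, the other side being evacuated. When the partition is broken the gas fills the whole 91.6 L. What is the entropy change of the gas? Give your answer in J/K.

For an ideal gas in free expansion Q = 0 and W = 0, so T is unchanged.
Entropy is a state function; using a reversible isothermal path, ΔS_gas = nR ln(V₂/V₁) = 3.6 × 8.314 × ln(91.6/17.1) = 50.2 J/K.

ΔS_gas = 50.2 J/K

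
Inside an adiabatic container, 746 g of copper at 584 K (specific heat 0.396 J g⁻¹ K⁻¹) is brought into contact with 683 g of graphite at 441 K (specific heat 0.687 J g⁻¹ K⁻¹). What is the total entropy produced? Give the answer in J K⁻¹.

Energy balance: T_f = (m₁c₁T₁ + m₂c₂T₂)/(m₁c₁ + m₂c₂) = 496.25 K.
ΔS₁ = m₁c₁ ln(T_f/T₁) = 295.416 × ln(496.25/584) = -48.1 J/K.
ΔS₂ = m₂c₂ ln(T_f/T₂) = 469.221 × ln(496.25/441) = 55.38 J/K.
ΔS_total = -48.1 + 55.38 = 7.28 J/K.

ΔS_total = 7.28 J/K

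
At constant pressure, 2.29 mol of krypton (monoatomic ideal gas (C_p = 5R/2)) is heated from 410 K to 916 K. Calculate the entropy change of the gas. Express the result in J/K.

ΔS = 38.3 J/K

At constant pressure, ΔS = nC_p ln(T₂/T₁) with C_p = 5R/2 = 20.79 J mol⁻¹ K⁻¹.
ΔS = 2.29 × 20.79 × ln(916/410) = 38.3 J/K.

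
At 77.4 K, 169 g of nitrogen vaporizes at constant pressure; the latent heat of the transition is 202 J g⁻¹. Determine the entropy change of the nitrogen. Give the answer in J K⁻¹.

Heat absorbed by the substance: Q = mL = 169 × 202 = 34138 J.
At constant T, ΔS = Q_rev/T = 34138 / 77.4 = 441 J/K.

ΔS = 441 J/K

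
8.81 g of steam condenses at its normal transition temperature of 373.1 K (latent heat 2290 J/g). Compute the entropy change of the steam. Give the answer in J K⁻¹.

ΔS = -54.1 J/K

Heat released by the substance: Q = −mL = −8.81 × 2290 = −20174.9 J.
At constant T, ΔS = Q_rev/T = −20174.9 / 373.1 = -54.1 J/K.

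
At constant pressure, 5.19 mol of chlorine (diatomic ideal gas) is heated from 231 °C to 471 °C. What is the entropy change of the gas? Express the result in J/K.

ΔS = 58.8 J/K

In kelvin: T₁ = 504.15 K, T₂ = 744.15 K. At constant pressure, ΔS = nC_p ln(T₂/T₁) with C_p = 7R/2 = 29.1 J mol⁻¹ K⁻¹.
ΔS = 5.19 × 29.1 × ln(744.15/504.15) = 58.8 J/K.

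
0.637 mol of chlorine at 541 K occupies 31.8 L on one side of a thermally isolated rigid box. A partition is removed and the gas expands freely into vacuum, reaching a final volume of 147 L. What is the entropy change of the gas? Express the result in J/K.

ΔS_gas = 8.11 J/K

No heat is exchanged and no work is done, so the ideal-gas temperature stays constant.
Entropy is a state function; using a reversible isothermal path, ΔS_gas = nR ln(V₂/V₁) = 0.637 × 8.314 × ln(147/31.8) = 8.11 J/K.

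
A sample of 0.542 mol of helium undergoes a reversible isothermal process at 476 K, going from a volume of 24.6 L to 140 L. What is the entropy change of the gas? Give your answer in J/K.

ΔS_gas = 7.84 J/K

For an isothermal ideal gas ΔS_gas = nR ln(V₂/V₁) = 0.542 × 8.314 × ln(140/24.6) = 7.84 J/K.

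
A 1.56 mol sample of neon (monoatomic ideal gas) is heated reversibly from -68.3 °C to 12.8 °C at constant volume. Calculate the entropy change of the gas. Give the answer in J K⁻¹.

In kelvin: T₁ = 204.85 K, T₂ = 285.95 K. At constant volume, ΔS = nC_V ln(T₂/T₁) with C_V = 3R/2 = 12.47 J mol⁻¹ K⁻¹.
ΔS = 1.56 × 12.47 × ln(285.95/204.85) = 6.49 J/K.

ΔS = 6.49 J/K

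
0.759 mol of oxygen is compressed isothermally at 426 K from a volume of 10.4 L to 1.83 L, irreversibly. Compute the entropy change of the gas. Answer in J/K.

Entropy is a state function, so ΔS_gas depends only on the end states.
For an isothermal ideal gas ΔS_gas = nR ln(V₂/V₁) = 0.759 × 8.314 × ln(1.83/10.4) = -11 J/K.

ΔS_gas = -11 J/K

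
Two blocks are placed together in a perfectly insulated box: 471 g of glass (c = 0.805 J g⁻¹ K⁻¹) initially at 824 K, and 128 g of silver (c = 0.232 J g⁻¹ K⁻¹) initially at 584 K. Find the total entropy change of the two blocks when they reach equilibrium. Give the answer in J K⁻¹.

Energy balance: T_f = (m₁c₁T₁ + m₂c₂T₂)/(m₁c₁ + m₂c₂) = 806.57 K.
ΔS₁ = m₁c₁ ln(T_f/T₁) = 379.155 × ln(806.57/824) = -8.107 J/K.
ΔS₂ = m₂c₂ ln(T_f/T₂) = 29.696 × ln(806.57/584) = 9.588 J/K.
ΔS_total = -8.107 + 9.588 = 1.48 J/K.

ΔS_total = 1.48 J/K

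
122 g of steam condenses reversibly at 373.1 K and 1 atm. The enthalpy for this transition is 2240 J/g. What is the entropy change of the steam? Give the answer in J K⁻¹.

ΔS = -732 J/K

Heat released by the substance: Q = −mL = −122 × 2240 = −273280 J.
At constant T, ΔS = Q_rev/T = −273280 / 373.1 = -732 J/K.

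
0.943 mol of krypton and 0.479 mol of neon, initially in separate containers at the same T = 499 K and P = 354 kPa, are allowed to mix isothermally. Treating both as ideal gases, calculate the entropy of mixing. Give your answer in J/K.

Mole fractions: x_A = 0.943/1.42 = 0.663, x_B = 0.337.
ΔS_mix = −R(n_A ln x_A + n_B ln x_B) = −8.314 × (0.943 ln 0.663 + 0.479 ln 0.337) = 7.55 J/K.

ΔS_mix = 7.55 J/K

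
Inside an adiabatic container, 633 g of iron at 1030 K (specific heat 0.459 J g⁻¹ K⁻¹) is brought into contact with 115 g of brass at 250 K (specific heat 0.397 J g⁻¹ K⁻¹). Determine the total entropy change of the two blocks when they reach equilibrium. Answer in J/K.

ΔS_total = 28.2 J/K

Energy balance: T_f = (m₁c₁T₁ + m₂c₂T₂)/(m₁c₁ + m₂c₂) = 924.08 K.
ΔS₁ = m₁c₁ ln(T_f/T₁) = 290.547 × ln(924.08/1030) = -31.53 J/K.
ΔS₂ = m₂c₂ ln(T_f/T₂) = 45.655 × ln(924.08/250) = 59.69 J/K.
ΔS_total = -31.53 + 59.69 = 28.2 J/K.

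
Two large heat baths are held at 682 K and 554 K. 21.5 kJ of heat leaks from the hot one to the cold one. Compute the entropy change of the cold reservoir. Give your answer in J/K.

ΔS_cold = 38.8 J/K

The cold reservoir gains heat Q, so ΔS_cold = +Q/T_C = 21500/554 = 38.8 J/K.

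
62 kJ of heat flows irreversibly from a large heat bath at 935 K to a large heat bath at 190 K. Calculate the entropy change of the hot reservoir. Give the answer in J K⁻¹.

ΔS_hot = -66.3 J/K

The hot reservoir loses heat Q, so ΔS_hot = −Q/T_H = −62000/935 = -66.3 J/K.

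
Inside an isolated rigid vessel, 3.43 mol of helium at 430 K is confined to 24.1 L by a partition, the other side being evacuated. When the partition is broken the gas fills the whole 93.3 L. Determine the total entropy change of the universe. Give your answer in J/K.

For an ideal gas in free expansion Q = 0 and W = 0, so T is unchanged.
Entropy is a state function; using a reversible isothermal path, ΔS_gas = nR ln(V₂/V₁) = 3.43 × 8.314 × ln(93.3/24.1) = 38.6 J/K.
The insulated surroundings exchange no heat, so ΔS_surr = 0 and ΔS_universe = ΔS_gas.

ΔS_universe = 38.6 J/K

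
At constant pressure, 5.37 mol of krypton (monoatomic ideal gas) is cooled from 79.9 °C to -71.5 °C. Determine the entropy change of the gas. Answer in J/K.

ΔS = -62.5 J/K

In kelvin: T₁ = 353.05 K, T₂ = 201.65 K. At constant pressure, ΔS = nC_p ln(T₂/T₁) with C_p = 5R/2 = 20.79 J mol⁻¹ K⁻¹.
ΔS = 5.37 × 20.79 × ln(201.65/353.05) = -62.5 J/K.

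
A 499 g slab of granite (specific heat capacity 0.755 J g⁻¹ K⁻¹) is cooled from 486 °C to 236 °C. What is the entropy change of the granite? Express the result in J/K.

ΔS = -150 J/K

In kelvin: T₁ = 759.15 K, T₂ = 509.15 K. ΔS = ∫dQ_rev/T = m c ln(T₂/T₁) = 499 × 0.755 × ln(509.15/759.15) = -150 J/K.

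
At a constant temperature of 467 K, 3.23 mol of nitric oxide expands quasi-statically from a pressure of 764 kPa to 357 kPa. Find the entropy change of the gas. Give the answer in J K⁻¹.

ΔS_gas = 20.4 J/K

For an isothermal ideal gas ΔS_gas = nR ln(P₁/P₂) = 3.23 × 8.314 × ln(764/357) = 20.4 J/K.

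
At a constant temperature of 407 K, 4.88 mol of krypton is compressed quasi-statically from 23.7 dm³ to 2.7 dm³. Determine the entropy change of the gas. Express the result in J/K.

For an isothermal ideal gas ΔS_gas = nR ln(V₂/V₁) = 4.88 × 8.314 × ln(2.7/23.7) = -88.1 J/K.

ΔS_gas = -88.1 J/K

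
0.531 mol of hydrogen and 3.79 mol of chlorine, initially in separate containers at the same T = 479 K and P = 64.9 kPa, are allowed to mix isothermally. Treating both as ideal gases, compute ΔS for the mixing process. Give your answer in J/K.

ΔS_mix = 13.4 J/K

Mole fractions: x_A = 0.531/4.32 = 0.123, x_B = 0.877.
ΔS_mix = −R(n_A ln x_A + n_B ln x_B) = −8.314 × (0.531 ln 0.123 + 3.79 ln 0.877) = 13.4 J/K.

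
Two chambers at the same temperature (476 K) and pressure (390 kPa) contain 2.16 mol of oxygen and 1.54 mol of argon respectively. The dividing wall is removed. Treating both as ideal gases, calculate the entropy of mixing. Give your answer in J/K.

ΔS_mix = 20.9 J/K

Mole fractions: x_A = 2.16/3.7 = 0.584, x_B = 0.416.
ΔS_mix = −R(n_A ln x_A + n_B ln x_B) = −8.314 × (2.16 ln 0.584 + 1.54 ln 0.416) = 20.9 J/K.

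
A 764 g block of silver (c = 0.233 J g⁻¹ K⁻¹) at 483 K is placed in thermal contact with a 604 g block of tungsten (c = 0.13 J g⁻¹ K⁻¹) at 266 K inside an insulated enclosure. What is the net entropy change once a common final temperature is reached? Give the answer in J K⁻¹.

Energy balance: T_f = (m₁c₁T₁ + m₂c₂T₂)/(m₁c₁ + m₂c₂) = 416.58 K.
ΔS₁ = m₁c₁ ln(T_f/T₁) = 178.012 × ln(416.58/483) = -26.33 J/K.
ΔS₂ = m₂c₂ ln(T_f/T₂) = 78.52 × ln(416.58/266) = 35.22 J/K.
ΔS_total = -26.33 + 35.22 = 8.89 J/K.

ΔS_total = 8.89 J/K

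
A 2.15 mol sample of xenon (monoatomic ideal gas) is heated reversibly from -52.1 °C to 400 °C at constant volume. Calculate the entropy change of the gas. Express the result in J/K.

ΔS = 29.9 J/K

In kelvin: T₁ = 221.05 K, T₂ = 673.15 K. At constant volume, ΔS = nC_V ln(T₂/T₁) with C_V = 3R/2 = 12.47 J mol⁻¹ K⁻¹.
ΔS = 2.15 × 12.47 × ln(673.15/221.05) = 29.9 J/K.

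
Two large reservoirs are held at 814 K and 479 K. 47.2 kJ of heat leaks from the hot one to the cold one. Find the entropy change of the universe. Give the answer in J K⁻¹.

ΔS_total = 40.6 J/K

ΔS_hot = −Q/T_H = −47200/814 = -57.99 J/K and ΔS_cold = +Q/T_C = 47200/479 = 98.54 J/K.
ΔS_total = -57.99 + 98.54 = 40.6 J/K, positive as the second law requires.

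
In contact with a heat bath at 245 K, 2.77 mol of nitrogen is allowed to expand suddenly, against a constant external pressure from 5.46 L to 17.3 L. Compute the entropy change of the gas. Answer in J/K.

Entropy is a state function, so ΔS_gas depends only on the end states.
For an isothermal ideal gas ΔS_gas = nR ln(V₂/V₁) = 2.77 × 8.314 × ln(17.3/5.46) = 26.6 J/K.

ΔS_gas = 26.6 J/K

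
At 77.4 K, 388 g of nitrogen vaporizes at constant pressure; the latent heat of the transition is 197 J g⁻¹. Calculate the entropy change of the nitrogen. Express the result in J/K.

Heat absorbed by the substance: Q = mL = 388 × 197 = 76436 J.
At constant T, ΔS = Q_rev/T = 76436 / 77.4 = 988 J/K.

ΔS = 988 J/K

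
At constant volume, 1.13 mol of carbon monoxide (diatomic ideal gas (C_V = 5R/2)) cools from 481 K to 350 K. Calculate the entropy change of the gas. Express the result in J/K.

ΔS = -7.47 J/K

At constant volume, ΔS = nC_V ln(T₂/T₁) with C_V = 5R/2 = 20.79 J mol⁻¹ K⁻¹.
ΔS = 1.13 × 20.79 × ln(350/481) = -7.47 J/K.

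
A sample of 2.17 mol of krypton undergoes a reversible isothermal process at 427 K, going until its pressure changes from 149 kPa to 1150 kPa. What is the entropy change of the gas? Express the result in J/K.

For an isothermal ideal gas ΔS_gas = nR ln(P₁/P₂) = 2.17 × 8.314 × ln(149/1150) = -36.9 J/K.

ΔS_gas = -36.9 J/K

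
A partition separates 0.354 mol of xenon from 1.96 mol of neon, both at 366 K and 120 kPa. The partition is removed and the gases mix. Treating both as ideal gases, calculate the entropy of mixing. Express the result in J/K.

ΔS_mix = 8.23 J/K

Mole fractions: x_A = 0.354/2.31 = 0.153, x_B = 0.847.
ΔS_mix = −R(n_A ln x_A + n_B ln x_B) = −8.314 × (0.354 ln 0.153 + 1.96 ln 0.847) = 8.23 J/K.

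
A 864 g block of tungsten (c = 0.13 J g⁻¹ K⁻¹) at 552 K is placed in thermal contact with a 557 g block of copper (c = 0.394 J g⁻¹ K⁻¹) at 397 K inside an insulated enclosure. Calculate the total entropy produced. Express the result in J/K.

Energy balance: T_f = (m₁c₁T₁ + m₂c₂T₂)/(m₁c₁ + m₂c₂) = 449.47 K.
ΔS₁ = m₁c₁ ln(T_f/T₁) = 112.32 × ln(449.47/552) = -23.078 J/K.
ΔS₂ = m₂c₂ ln(T_f/T₂) = 219.458 × ln(449.47/397) = 27.244 J/K.
ΔS_total = -23.078 + 27.244 = 4.17 J/K.

ΔS_total = 4.17 J/K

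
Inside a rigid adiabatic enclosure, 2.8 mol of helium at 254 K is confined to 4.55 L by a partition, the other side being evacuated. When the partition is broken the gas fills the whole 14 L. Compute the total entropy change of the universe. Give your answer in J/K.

For an ideal gas in free expansion Q = 0 and W = 0, so T is unchanged.
Entropy is a state function; using a reversible isothermal path, ΔS_gas = nR ln(V₂/V₁) = 2.8 × 8.314 × ln(14/4.55) = 26.2 J/K.
The insulated surroundings exchange no heat, so ΔS_surr = 0 and ΔS_universe = ΔS_gas.

ΔS_universe = 26.2 J/K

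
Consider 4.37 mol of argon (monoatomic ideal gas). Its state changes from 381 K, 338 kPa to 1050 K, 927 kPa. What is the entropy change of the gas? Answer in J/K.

ΔS = 55.4 J/K

ΔS = nC_p ln(T₂/T₁) − nR ln(P₂/P₁), with C_p = 5R/2 = 20.79 J mol⁻¹ K⁻¹ for a monoatomic ideal gas.
ΔS = 4.37 × [20.79 × ln(1050/381) − 8.314 × ln(927/338)] = 55.4 J/K.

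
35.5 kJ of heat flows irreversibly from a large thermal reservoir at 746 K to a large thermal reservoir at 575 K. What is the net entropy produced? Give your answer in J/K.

ΔS_total = 14.2 J/K

ΔS_hot = −Q/T_H = −35500/746 = -47.587 J/K and ΔS_cold = +Q/T_C = 35500/575 = 61.739 J/K.
ΔS_total = -47.587 + 61.739 = 14.2 J/K, positive as the second law requires.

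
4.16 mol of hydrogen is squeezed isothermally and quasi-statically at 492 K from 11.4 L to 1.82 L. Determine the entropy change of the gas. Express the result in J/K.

For an isothermal ideal gas ΔS_gas = nR ln(V₂/V₁) = 4.16 × 8.314 × ln(1.82/11.4) = -63.5 J/K.

ΔS_gas = -63.5 J/K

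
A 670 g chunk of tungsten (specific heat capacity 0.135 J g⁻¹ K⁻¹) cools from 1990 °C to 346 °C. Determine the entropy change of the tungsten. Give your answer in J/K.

In kelvin: T₁ = 2263.15 K, T₂ = 619.15 K. ΔS = ∫dQ_rev/T = m c ln(T₂/T₁) = 670 × 0.135 × ln(619.15/2263.15) = -117 J/K.

ΔS = -117 J/K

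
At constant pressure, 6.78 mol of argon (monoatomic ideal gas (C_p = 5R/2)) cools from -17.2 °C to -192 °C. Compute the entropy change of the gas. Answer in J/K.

ΔS = -162 J/K

In kelvin: T₁ = 255.95 K, T₂ = 81.15 K. At constant pressure, ΔS = nC_p ln(T₂/T₁) with C_p = 5R/2 = 20.79 J mol⁻¹ K⁻¹.
ΔS = 6.78 × 20.79 × ln(81.15/255.95) = -162 J/K.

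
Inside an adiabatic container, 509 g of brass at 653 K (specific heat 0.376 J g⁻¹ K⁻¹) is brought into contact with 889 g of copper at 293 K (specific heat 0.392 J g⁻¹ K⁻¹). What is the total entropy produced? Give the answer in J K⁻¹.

Energy balance: T_f = (m₁c₁T₁ + m₂c₂T₂)/(m₁c₁ + m₂c₂) = 420.62 K.
ΔS₁ = m₁c₁ ln(T_f/T₁) = 191.384 × ln(420.62/653) = -84.18 J/K.
ΔS₂ = m₂c₂ ln(T_f/T₂) = 348.488 × ln(420.62/293) = 126 J/K.
ΔS_total = -84.18 + 126 = 41.8 J/K.

ΔS_total = 41.8 J/K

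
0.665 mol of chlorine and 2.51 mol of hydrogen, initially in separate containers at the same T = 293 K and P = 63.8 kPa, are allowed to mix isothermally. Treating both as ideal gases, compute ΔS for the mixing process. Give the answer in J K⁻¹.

ΔS_mix = 13.5 J/K

Mole fractions: x_A = 0.665/3.17 = 0.209, x_B = 0.791.
ΔS_mix = −R(n_A ln x_A + n_B ln x_B) = −8.314 × (0.665 ln 0.209 + 2.51 ln 0.791) = 13.5 J/K.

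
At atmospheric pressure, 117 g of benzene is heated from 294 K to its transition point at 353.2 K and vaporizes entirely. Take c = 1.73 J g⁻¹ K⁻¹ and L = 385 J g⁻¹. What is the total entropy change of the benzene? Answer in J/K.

Warming step: ΔS₁ = m c ln(T_tr/T_i) = 117 × 1.73 × ln(353.2/294) = 37.13 J/K.
Phase change: ΔS₂ = +mL/T_tr = 117 × 385 / 353.2 = 127.5 J/K.
ΔS_total = (37.13) + (127.5) = 165 J/K.

ΔS = 165 J/K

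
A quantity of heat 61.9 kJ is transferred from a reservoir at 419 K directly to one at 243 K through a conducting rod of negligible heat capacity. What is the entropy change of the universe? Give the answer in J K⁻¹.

ΔS_total = 107 J/K

ΔS_hot = −Q/T_H = −61900/419 = -147.7 J/K and ΔS_cold = +Q/T_C = 61900/243 = 254.7 J/K.
ΔS_total = -147.7 + 254.7 = 107 J/K, positive as the second law requires.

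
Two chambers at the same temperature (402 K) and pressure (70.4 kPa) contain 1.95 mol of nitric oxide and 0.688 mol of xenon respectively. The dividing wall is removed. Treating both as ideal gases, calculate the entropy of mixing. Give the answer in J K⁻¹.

Mole fractions: x_A = 1.95/2.64 = 0.739, x_B = 0.261.
ΔS_mix = −R(n_A ln x_A + n_B ln x_B) = −8.314 × (1.95 ln 0.739 + 0.688 ln 0.261) = 12.6 J/K.

ΔS_mix = 12.6 J/K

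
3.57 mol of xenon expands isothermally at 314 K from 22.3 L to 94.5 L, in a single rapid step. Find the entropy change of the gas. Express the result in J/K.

ΔS_gas = 42.9 J/K

Entropy is a state function, so ΔS_gas depends only on the end states.
For an isothermal ideal gas ΔS_gas = nR ln(V₂/V₁) = 3.57 × 8.314 × ln(94.5/22.3) = 42.9 J/K.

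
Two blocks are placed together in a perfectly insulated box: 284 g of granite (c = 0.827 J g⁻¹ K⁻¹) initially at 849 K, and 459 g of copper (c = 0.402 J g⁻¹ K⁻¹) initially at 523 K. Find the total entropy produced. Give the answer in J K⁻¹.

ΔS_total = 11.8 J/K

Energy balance: T_f = (m₁c₁T₁ + m₂c₂T₂)/(m₁c₁ + m₂c₂) = 705.57 K.
ΔS₁ = m₁c₁ ln(T_f/T₁) = 234.868 × ln(705.57/849) = -43.46 J/K.
ΔS₂ = m₂c₂ ln(T_f/T₂) = 184.518 × ln(705.57/523) = 55.25 J/K.
ΔS_total = -43.46 + 55.25 = 11.8 J/K.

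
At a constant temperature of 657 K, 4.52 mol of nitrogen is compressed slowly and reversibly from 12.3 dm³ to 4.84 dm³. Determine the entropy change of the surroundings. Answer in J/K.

ΔS_surr = 35 J/K

For an isothermal ideal gas ΔS_gas = nR ln(V₂/V₁) = 4.52 × 8.314 × ln(4.84/12.3) = -35 J/K.
The process is reversible, so ΔS_surr = −ΔS_gas = 35 J/K and ΔS_universe = 0.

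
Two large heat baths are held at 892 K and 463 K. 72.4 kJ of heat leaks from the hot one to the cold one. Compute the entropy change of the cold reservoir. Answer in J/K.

The cold reservoir gains heat Q, so ΔS_cold = +Q/T_C = 72400/463 = 156 J/K.

ΔS_cold = 156 J/K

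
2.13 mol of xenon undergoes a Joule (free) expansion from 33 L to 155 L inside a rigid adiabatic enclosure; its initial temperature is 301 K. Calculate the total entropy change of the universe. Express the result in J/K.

ΔS_universe = 27.4 J/K

For an ideal gas in free expansion Q = 0 and W = 0, so T is unchanged.
Entropy is a state function; using a reversible isothermal path, ΔS_gas = nR ln(V₂/V₁) = 2.13 × 8.314 × ln(155/33) = 27.4 J/K.
The insulated surroundings exchange no heat, so ΔS_surr = 0 and ΔS_universe = ΔS_gas.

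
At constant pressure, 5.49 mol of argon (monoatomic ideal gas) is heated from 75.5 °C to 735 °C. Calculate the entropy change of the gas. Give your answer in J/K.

ΔS = 121 J/K

In kelvin: T₁ = 348.65 K, T₂ = 1008.15 K. At constant pressure, ΔS = nC_p ln(T₂/T₁) with C_p = 5R/2 = 20.79 J mol⁻¹ K⁻¹.
ΔS = 5.49 × 20.79 × ln(1008.15/348.65) = 121 J/K.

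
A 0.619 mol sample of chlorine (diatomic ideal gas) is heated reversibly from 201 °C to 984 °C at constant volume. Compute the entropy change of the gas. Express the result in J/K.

In kelvin: T₁ = 474.15 K, T₂ = 1257.15 K. At constant volume, ΔS = nC_V ln(T₂/T₁) with C_V = 5R/2 = 20.79 J mol⁻¹ K⁻¹.
ΔS = 0.619 × 20.79 × ln(1257.15/474.15) = 12.5 J/K.

ΔS = 12.5 J/K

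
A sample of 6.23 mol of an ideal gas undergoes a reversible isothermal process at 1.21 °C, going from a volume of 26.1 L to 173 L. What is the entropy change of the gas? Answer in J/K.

ΔS_gas = 98 J/K

For an isothermal ideal gas ΔS_gas = nR ln(V₂/V₁) = 6.23 × 8.314 × ln(173/26.1) = 98 J/K.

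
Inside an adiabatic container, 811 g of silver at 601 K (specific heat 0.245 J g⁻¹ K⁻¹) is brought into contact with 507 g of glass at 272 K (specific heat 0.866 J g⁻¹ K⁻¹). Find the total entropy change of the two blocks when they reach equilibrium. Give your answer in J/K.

Energy balance: T_f = (m₁c₁T₁ + m₂c₂T₂)/(m₁c₁ + m₂c₂) = 374.5 K.
ΔS₁ = m₁c₁ ln(T_f/T₁) = 198.695 × ln(374.5/601) = -93.98 J/K.
ΔS₂ = m₂c₂ ln(T_f/T₂) = 439.062 × ln(374.5/272) = 140.4 J/K.
ΔS_total = -93.98 + 140.4 = 46.4 J/K.

ΔS_total = 46.4 J/K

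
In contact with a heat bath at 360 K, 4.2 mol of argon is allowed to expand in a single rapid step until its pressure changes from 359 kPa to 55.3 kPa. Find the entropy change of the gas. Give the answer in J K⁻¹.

ΔS_gas = 65.3 J/K

Entropy is a state function, so ΔS_gas depends only on the end states.
For an isothermal ideal gas ΔS_gas = nR ln(P₁/P₂) = 4.2 × 8.314 × ln(359/55.3) = 65.3 J/K.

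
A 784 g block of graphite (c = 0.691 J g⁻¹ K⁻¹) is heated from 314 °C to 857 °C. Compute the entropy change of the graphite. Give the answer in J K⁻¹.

ΔS = 355 J/K

In kelvin: T₁ = 587.15 K, T₂ = 1130.15 K. ΔS = ∫dQ_rev/T = m c ln(T₂/T₁) = 784 × 0.691 × ln(1130.15/587.15) = 355 J/K.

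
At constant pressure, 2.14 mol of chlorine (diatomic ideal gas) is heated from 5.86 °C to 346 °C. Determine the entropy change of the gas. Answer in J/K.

In kelvin: T₁ = 279.01 K, T₂ = 619.15 K. At constant pressure, ΔS = nC_p ln(T₂/T₁) with C_p = 7R/2 = 29.1 J mol⁻¹ K⁻¹.
ΔS = 2.14 × 29.1 × ln(619.15/279.01) = 49.6 J/K.

ΔS = 49.6 J/K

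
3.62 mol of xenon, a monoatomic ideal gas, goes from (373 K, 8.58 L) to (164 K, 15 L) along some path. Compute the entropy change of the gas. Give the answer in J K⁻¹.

ΔS = -20.3 J/K

Entropy is a state function: ΔS = nC_V ln(T₂/T₁) + nR ln(V₂/V₁), with C_V = 3R/2 = 12.47 J mol⁻¹ K⁻¹ for a monoatomic ideal gas.
ΔS = 3.62 × [12.47 × ln(164/373) + 8.314 × ln(15/8.58)] = -20.3 J/K.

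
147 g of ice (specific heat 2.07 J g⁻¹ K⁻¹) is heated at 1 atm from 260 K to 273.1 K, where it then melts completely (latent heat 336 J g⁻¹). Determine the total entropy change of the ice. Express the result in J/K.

ΔS = 196 J/K

Warming step: ΔS₁ = m c ln(T_tr/T_i) = 147 × 2.07 × ln(273.1/260) = 14.96 J/K.
Phase change: ΔS₂ = +mL/T_tr = 147 × 336 / 273.1 = 180.9 J/K.
ΔS_total = (14.96) + (180.9) = 196 J/K.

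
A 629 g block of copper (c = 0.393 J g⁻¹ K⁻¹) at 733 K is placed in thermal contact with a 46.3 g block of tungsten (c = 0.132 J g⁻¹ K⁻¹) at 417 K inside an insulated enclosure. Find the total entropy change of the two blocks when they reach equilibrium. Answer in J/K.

Energy balance: T_f = (m₁c₁T₁ + m₂c₂T₂)/(m₁c₁ + m₂c₂) = 725.38 K.
ΔS₁ = m₁c₁ ln(T_f/T₁) = 247.197 × ln(725.38/733) = -2.5846 J/K.
ΔS₂ = m₂c₂ ln(T_f/T₂) = 6.1116 × ln(725.38/417) = 3.3834 J/K.
ΔS_total = -2.5846 + 3.3834 = 0.799 J/K.

ΔS_total = 0.799 J/K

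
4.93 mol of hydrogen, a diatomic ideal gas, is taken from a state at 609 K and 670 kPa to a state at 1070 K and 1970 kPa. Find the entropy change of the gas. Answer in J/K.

ΔS = nC_p ln(T₂/T₁) − nR ln(P₂/P₁), with C_p = 7R/2 = 29.1 J mol⁻¹ K⁻¹ for a diatomic ideal gas.
ΔS = 4.93 × [29.1 × ln(1070/609) − 8.314 × ln(1970/670)] = 36.6 J/K.

ΔS = 36.6 J/K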